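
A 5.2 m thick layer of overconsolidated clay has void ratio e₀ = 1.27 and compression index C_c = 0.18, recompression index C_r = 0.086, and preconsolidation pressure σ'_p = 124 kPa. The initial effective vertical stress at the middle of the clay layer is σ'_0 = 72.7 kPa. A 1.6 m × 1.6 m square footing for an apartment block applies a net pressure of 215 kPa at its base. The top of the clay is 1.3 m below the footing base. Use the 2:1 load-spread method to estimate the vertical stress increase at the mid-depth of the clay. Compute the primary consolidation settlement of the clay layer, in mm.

Mid-depth of clay below the footing base: z = 1.3 + 5.2/2 = 3.9 m.
Stress increase at mid-clay by the 2:1 spreading method:
Δσ = qBL/((B+z)(L+z)) = 215×1.6×1.6/((1.6+3.9)(1.6+3.9)) = 18.195 kPa
Final effective stress: σ'_f = 72.7 + 18.195 = 90.895 kPa.
σ'_f = 90.895 ≤ σ'_p = 124 kPa, so the clay remains overconsolidated and only the recompression index applies:
S_c = C_r·H/(1+e₀)·log₁₀(σ'_f/σ'_0) = 0.086×5.2/2.27×log₁₀(90.895/72.7)
    = 0.197 × 0.097006 = 0.01911 m

S_c ≈ 19.1 mm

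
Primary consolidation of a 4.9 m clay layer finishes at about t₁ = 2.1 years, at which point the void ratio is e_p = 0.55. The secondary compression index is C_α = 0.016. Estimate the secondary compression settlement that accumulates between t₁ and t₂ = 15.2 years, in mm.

Secondary compression: S_s = C_α·H/(1+e_p)·log₁₀(t₂/t₁)
S_s = 0.016×4.9/(1+0.55)×log₁₀(15.2/2.1)
    = 0.05058 × 0.8596 = 0.04348 m

S_s ≈ 43.5 mm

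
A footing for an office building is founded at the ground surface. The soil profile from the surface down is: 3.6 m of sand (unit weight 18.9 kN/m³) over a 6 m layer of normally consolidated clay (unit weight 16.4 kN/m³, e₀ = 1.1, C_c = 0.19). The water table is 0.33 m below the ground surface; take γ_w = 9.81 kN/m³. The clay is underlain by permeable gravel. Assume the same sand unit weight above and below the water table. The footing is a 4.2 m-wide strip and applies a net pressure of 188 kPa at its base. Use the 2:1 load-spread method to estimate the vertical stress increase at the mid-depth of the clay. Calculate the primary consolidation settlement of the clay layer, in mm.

S_c ≈ 198 mm

Mid-depth of clay below the ground surface: z = 3.6 + 6/2 = 6.6 m.
Total vertical stress at mid-clay: σ_v = 18.9×3.6 + 16.4×3 = 117.24 kPa.
Pore pressure: u = 9.81×(6.6 − 0.33) = 61.509 kPa.
Initial effective stress: σ'_0 = σ_v − u = 117.24 − 61.509 = 55.731 kPa.
Stress increase at mid-clay by the 2:1 spreading method:
Δσ = qB/(B+z) = 188×4.2/(4.2+6.6) = 73.111 kPa
Final effective stress: σ'_f = σ'_0 + Δσ = 55.731 + 73.111 = 128.84 kPa.
Normally consolidated clay, so the full stress increment lies on the virgin compression line:
S_c = C_c·H/(1+e₀)·log₁₀(σ'_f/σ'_0) = 0.19×6/(1+1.1)×log₁₀(128.84/55.731)
    = 0.54286 × 0.36395 = 0.1976 m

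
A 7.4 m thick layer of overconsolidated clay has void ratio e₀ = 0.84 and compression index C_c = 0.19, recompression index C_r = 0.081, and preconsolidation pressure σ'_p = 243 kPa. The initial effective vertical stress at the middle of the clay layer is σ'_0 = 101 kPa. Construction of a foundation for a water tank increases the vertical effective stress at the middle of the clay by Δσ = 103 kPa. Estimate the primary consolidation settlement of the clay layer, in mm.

S_c ≈ 99.5 mm

Final effective stress: σ'_f = 101 + 103 = 204 kPa.
σ'_f = 204 ≤ σ'_p = 243 kPa, so the clay remains overconsolidated and only the recompression index applies:
S_c = C_r·H/(1+e₀)·log₁₀(σ'_f/σ'_0) = 0.081×7.4/1.84×log₁₀(204/101)
    = 0.32576 × 0.30531 = 0.09946 m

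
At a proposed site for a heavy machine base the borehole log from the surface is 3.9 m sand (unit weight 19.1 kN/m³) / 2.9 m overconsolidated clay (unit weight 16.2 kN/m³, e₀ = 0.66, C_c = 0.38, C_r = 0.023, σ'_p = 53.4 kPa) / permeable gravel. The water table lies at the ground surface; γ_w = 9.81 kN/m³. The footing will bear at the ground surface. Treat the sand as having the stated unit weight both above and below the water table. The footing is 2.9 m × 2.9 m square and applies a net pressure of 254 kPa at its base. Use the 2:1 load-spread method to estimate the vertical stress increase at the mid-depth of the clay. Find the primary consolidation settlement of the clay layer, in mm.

S_c ≈ 108 mm

Mid-depth of clay below the ground surface: z = 3.9 + 2.9/2 = 5.35 m.
Total vertical stress at mid-clay: σ_v = 19.1×3.9 + 16.2×1.45 = 97.98 kPa.
Pore pressure: u = 9.81×(5.35 − 0) = 52.483 kPa.
Initial effective stress: σ'_0 = σ_v − u = 97.98 − 52.483 = 45.497 kPa.
Stress increase at mid-clay by the 2:1 spreading method:
Δσ = qBL/((B+z)(L+z)) = 254×2.9×2.9/((2.9+5.35)(2.9+5.35)) = 31.385 kPa
Final effective stress: σ'_f = 45.497 + 31.385 = 76.882 kPa.
σ'_f = 76.882 > σ'_p = 53.4 kPa, so the stress path crosses the preconsolidation pressure — recompression up to σ'_p, then virgin compression beyond:
S_c = H/(1+e₀)·[C_r·log₁₀(σ'_p/σ'_0) + C_c·log₁₀(σ'_f/σ'_p)]
    = 2.9/1.66 × [0.023×log₁₀(53.4/45.497) + 0.38×log₁₀(76.882/53.4)]
    = 1.747 × [0.0015998 + 0.060148] = 0.1079 m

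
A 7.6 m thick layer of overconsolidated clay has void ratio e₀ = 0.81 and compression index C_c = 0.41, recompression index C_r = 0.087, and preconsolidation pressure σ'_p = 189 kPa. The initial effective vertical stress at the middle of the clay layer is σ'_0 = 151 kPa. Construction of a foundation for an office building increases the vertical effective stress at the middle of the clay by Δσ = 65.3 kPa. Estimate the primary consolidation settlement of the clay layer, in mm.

S_c ≈ 136 mm

Final effective stress: σ'_f = 151 + 65.3 = 216.3 kPa.
σ'_f = 216.3 > σ'_p = 189 kPa, so the stress path crosses the preconsolidation pressure — recompression up to σ'_p, then virgin compression beyond:
S_c = H/(1+e₀)·[C_r·log₁₀(σ'_p/σ'_0) + C_c·log₁₀(σ'_f/σ'_p)]
    = 7.6/1.81 × [0.087×log₁₀(189/151) + 0.41×log₁₀(216.3/189)]
    = 4.1989 × [0.0084812 + 0.024024] = 0.1365 m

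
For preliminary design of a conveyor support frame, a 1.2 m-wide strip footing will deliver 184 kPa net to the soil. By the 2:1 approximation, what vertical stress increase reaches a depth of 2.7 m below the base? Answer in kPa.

Δσ_z ≈ 56.6 kPa

By the 2:1 method the load spreads at 1 horizontal : 2 vertical, so at depth z the loaded area has grown by z in each plan dimension:
Δσ = qB/(B+z) = 184×1.2/(1.2+2.7) = 56.615 kPa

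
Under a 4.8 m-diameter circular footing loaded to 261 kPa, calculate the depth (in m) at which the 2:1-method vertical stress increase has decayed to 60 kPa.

2:1 spreading — at depth z the loaded area has grown by z in each plan dimension:
qD²/(D+z)² = Δσ_z ⇒ z = D(√(q/Δσ_z) − 1) = 4.8×(√(261/60) − 1) = 5.211 m

z ≈ 5.21 m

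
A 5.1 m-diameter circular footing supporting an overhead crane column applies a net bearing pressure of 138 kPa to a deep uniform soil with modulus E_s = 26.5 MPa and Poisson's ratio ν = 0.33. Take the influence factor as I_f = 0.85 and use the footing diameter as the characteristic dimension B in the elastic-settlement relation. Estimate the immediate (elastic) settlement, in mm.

S_e ≈ 20.1 mm

Immediate (elastic) settlement: S_e = q·B·(1−ν²)/E_s · I_f.
E_s = 26.5 MPa = 26500 kPa.
S_e = 138 × 5.1 × (1 − 0.33²) / 26500 × 0.85
    = 138 × 5.1 × 0.8911 / 26500 × 0.85
    = 0.02012 m = 20.12 mm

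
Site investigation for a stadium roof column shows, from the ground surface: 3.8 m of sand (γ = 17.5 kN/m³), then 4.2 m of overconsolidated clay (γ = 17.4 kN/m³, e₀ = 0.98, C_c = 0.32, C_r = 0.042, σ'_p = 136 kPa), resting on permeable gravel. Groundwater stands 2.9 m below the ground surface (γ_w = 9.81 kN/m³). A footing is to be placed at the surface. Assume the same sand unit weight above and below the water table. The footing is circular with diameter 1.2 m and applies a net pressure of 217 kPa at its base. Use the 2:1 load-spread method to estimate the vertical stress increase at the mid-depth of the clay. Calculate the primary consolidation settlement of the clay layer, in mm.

Mid-depth of clay below the ground surface: z = 3.8 + 4.2/2 = 5.9 m.
Total vertical stress at mid-clay: σ_v = 17.5×3.8 + 17.4×2.1 = 103.04 kPa.
Pore pressure: u = 9.81×(5.9 − 2.9) = 29.43 kPa.
Initial effective stress: σ'_0 = σ_v − u = 103.04 − 29.43 = 73.61 kPa.
Stress increase at mid-clay by the 2:1 spreading method:
Δσ ≈ qD²/(D+z)² = 217×1.2²/(1.2+5.9)² = 6.1988 kPa
Final effective stress: σ'_f = 73.61 + 6.1988 = 79.809 kPa.
σ'_f = 79.809 ≤ σ'_p = 136 kPa, so the clay remains overconsolidated and only the recompression index applies:
S_c = C_r·H/(1+e₀)·log₁₀(σ'_f/σ'_0) = 0.042×4.2/1.98×log₁₀(79.809/73.61)
    = 0.08909 × 0.035115 = 0.003128 m

S_c ≈ 3.13 mm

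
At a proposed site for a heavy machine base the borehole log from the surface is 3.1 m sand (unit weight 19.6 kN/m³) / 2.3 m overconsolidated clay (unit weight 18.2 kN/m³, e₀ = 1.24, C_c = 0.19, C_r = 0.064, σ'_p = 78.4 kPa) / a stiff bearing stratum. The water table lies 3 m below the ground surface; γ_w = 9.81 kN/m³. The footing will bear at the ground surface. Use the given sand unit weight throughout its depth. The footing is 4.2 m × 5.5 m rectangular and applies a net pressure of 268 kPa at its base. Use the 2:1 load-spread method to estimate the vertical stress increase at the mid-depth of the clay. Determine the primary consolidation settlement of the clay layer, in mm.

Mid-depth of clay below the ground surface: z = 3.1 + 2.3/2 = 4.25 m.
Total vertical stress at mid-clay: σ_v = 19.6×3.1 + 18.2×1.15 = 81.69 kPa.
Pore pressure: u = 9.81×(4.25 − 3) = 12.263 kPa.
Initial effective stress: σ'_0 = σ_v − u = 81.69 − 12.263 = 69.427 kPa.
Stress increase at mid-clay by the 2:1 spreading method:
Δσ = qBL/((B+z)(L+z)) = 268×4.2×5.5/((4.2+4.25)(5.5+4.25)) = 75.142 kPa
Final effective stress: σ'_f = 69.427 + 75.142 = 144.57 kPa.
σ'_f = 144.57 > σ'_p = 78.4 kPa, so the stress path crosses the preconsolidation pressure — recompression up to σ'_p, then virgin compression beyond:
S_c = H/(1+e₀)·[C_r·log₁₀(σ'_p/σ'_0) + C_c·log₁₀(σ'_f/σ'_p)]
    = 2.3/2.24 × [0.064×log₁₀(78.4/69.427) + 0.19×log₁₀(144.57/78.4)]
    = 1.0268 × [0.0033784 + 0.050495] = 0.05532 m

S_c ≈ 55.3 mm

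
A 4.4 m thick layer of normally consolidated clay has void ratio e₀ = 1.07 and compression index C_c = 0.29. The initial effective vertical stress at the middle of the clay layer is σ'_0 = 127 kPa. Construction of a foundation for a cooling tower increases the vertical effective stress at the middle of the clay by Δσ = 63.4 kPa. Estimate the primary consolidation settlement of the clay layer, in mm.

S_c ≈ 108 mm

Final effective stress: σ'_f = σ'_0 + Δσ = 127 + 63.4 = 190.4 kPa.
Normally consolidated clay, so the full stress increment lies on the virgin compression line:
S_c = C_c·H/(1+e₀)·log₁₀(σ'_f/σ'_0) = 0.29×4.4/(1+1.07)×log₁₀(190.4/127)
    = 0.61643 × 0.17586 = 0.1084 m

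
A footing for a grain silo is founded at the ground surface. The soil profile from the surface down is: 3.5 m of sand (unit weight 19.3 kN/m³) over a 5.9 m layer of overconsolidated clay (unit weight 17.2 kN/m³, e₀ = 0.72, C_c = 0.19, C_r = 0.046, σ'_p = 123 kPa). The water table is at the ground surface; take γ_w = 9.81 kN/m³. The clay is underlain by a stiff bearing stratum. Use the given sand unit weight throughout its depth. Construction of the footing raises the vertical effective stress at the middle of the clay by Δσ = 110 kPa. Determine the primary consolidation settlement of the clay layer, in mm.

S_c ≈ 138 mm

Mid-depth of clay below the ground surface: z = 3.5 + 5.9/2 = 6.45 m.
Total vertical stress at mid-clay: σ_v = 19.3×3.5 + 17.2×2.95 = 118.29 kPa.
Pore pressure: u = 9.81×(6.45 − 0) = 63.275 kPa.
Initial effective stress: σ'_0 = σ_v − u = 118.29 − 63.275 = 55.015 kPa.
Final effective stress: σ'_f = 55.015 + 110 = 165.01 kPa.
σ'_f = 165.01 > σ'_p = 123 kPa, so the stress path crosses the preconsolidation pressure — recompression up to σ'_p, then virgin compression beyond:
S_c = H/(1+e₀)·[C_r·log₁₀(σ'_p/σ'_0) + C_c·log₁₀(σ'_f/σ'_p)]
    = 5.9/1.72 × [0.046×log₁₀(123/55.015) + 0.19×log₁₀(165.01/123)]
    = 3.4302 × [0.016074 + 0.024245] = 0.1383 m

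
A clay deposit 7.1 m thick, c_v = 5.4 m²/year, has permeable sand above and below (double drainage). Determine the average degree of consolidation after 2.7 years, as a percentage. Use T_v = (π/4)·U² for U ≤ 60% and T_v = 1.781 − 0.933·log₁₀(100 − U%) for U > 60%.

U ≈ 95.3 %

Drainage path length: H_d = H/2 = 3.55 m (double drainage).
T_v = c_v·t/H_d² = 5.4×2.7/3.55² = 1.1569.
T_v = 1.1569 corresponds to the U > 60% branch:
U = 1 − 10^((1.781 − T_v)/0.933)/100 = 0.9533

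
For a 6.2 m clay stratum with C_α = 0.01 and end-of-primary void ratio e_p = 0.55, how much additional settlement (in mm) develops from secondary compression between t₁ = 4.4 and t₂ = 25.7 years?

S_s ≈ 30.7 mm

Secondary compression: S_s = C_α·H/(1+e_p)·log₁₀(t₂/t₁)
S_s = 0.01×6.2/(1+0.55)×log₁₀(25.7/4.4)
    = 0.04 × 0.7665 = 0.03066 m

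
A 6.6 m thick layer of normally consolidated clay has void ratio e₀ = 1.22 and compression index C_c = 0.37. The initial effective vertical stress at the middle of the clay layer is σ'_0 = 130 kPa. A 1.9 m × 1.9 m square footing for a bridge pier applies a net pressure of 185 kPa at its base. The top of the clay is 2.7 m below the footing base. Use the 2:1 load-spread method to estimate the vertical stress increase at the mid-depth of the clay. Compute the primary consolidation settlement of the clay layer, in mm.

S_c ≈ 37.8 mm

Mid-depth of clay below the footing base: z = 2.7 + 6.6/2 = 6 m.
Stress increase at mid-clay by the 2:1 spreading method:
Δσ = qBL/((B+z)(L+z)) = 185×1.9×1.9/((1.9+6)(1.9+6)) = 10.701 kPa
Final effective stress: σ'_f = σ'_0 + Δσ = 130 + 10.701 = 140.7 kPa.
Normally consolidated clay, so the full stress increment lies on the virgin compression line:
S_c = C_c·H/(1+e₀)·log₁₀(σ'_f/σ'_0) = 0.37×6.6/(1+1.22)×log₁₀(140.7/130)
    = 1.1 × 0.034351 = 0.03779 m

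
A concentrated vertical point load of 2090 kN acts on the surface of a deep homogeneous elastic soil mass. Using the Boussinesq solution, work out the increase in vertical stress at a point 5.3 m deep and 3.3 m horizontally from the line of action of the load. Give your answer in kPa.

Boussinesq vertical stress below a point load on an elastic half-space:
Δσ_z = 3P/(2πz²) · [1 + (r/z)²]^(−5/2)
r/z = 3.3/5.3 = 0.62264; [1+(r/z)²]^(−5/2) = 0.44083.
Δσ_z = 3×2090/(2π×5.3²) × 0.44083 = 35.525 × 0.44083 = 15.66 kPa

Δσ_z ≈ 15.7 kPa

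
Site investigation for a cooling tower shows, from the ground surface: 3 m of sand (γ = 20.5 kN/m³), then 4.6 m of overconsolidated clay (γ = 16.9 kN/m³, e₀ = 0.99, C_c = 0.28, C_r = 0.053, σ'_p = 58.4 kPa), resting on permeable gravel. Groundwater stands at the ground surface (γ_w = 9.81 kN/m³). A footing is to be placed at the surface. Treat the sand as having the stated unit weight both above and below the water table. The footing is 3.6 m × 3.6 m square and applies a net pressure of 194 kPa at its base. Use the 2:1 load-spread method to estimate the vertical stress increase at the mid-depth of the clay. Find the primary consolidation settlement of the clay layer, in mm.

Mid-depth of clay below the ground surface: z = 3 + 4.6/2 = 5.3 m.
Total vertical stress at mid-clay: σ_v = 20.5×3 + 16.9×2.3 = 100.37 kPa.
Pore pressure: u = 9.81×(5.3 − 0) = 51.993 kPa.
Initial effective stress: σ'_0 = σ_v − u = 100.37 − 51.993 = 48.377 kPa.
Stress increase at mid-clay by the 2:1 spreading method:
Δσ = qBL/((B+z)(L+z)) = 194×3.6×3.6/((3.6+5.3)(3.6+5.3)) = 31.741 kPa
Final effective stress: σ'_f = 48.377 + 31.741 = 80.118 kPa.
σ'_f = 80.118 > σ'_p = 58.4 kPa, so the stress path crosses the preconsolidation pressure — recompression up to σ'_p, then virgin compression beyond:
S_c = H/(1+e₀)·[C_r·log₁₀(σ'_p/σ'_0) + C_c·log₁₀(σ'_f/σ'_p)]
    = 4.6/1.99 × [0.053×log₁₀(58.4/48.377) + 0.28×log₁₀(80.118/58.4)]
    = 2.3116 × [0.004334 + 0.038449] = 0.0989 m

S_c ≈ 98.9 mm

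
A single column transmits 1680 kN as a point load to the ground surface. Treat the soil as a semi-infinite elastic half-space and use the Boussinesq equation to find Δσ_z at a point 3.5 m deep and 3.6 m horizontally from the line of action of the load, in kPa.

Δσ_z ≈ 10.8 kPa

Boussinesq vertical stress below a point load on an elastic half-space:
Δσ_z = 3P/(2πz²) · [1 + (r/z)²]^(−5/2)
r/z = 3.6/3.5 = 1.0286; [1+(r/z)²]^(−5/2) = 0.16459.
Δσ_z = 3×1680/(2π×3.5²) × 0.16459 = 65.481 × 0.16459 = 10.78 kPa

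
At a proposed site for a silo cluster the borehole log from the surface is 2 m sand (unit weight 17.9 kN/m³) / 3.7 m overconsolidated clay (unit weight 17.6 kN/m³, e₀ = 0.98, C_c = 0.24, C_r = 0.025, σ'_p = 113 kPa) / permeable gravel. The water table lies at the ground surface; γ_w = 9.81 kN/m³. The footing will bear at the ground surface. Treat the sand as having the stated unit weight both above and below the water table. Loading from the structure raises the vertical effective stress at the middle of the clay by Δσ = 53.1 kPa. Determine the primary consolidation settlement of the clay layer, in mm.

Mid-depth of clay below the ground surface: z = 2 + 3.7/2 = 3.85 m.
Total vertical stress at mid-clay: σ_v = 17.9×2 + 17.6×1.85 = 68.36 kPa.
Pore pressure: u = 9.81×(3.85 − 0) = 37.769 kPa.
Initial effective stress: σ'_0 = σ_v − u = 68.36 − 37.769 = 30.591 kPa.
Final effective stress: σ'_f = 30.591 + 53.1 = 83.691 kPa.
σ'_f = 83.691 ≤ σ'_p = 113 kPa, so the clay remains overconsolidated and only the recompression index applies:
S_c = C_r·H/(1+e₀)·log₁₀(σ'_f/σ'_0) = 0.025×3.7/1.98×log₁₀(83.691/30.591)
    = 0.046718 × 0.43709 = 0.02042 m

S_c ≈ 20.4 mm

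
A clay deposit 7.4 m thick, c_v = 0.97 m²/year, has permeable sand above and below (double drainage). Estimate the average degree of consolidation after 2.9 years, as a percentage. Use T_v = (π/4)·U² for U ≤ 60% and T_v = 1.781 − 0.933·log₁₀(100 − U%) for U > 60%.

U ≈ 51.1 %

Drainage path length: H_d = H/2 = 3.7 m (double drainage).
T_v = c_v·t/H_d² = 0.97×2.9/3.7² = 0.20548.
T_v = 0.20548 corresponds to the U ≤ 60% branch:
U = √(4T_v/π) = 0.5115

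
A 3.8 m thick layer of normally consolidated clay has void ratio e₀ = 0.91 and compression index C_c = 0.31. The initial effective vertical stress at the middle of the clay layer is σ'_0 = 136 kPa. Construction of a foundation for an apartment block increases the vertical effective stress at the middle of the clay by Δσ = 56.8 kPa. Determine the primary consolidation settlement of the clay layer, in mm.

S_c ≈ 93.5 mm

Final effective stress: σ'_f = σ'_0 + Δσ = 136 + 56.8 = 192.8 kPa.
Normally consolidated clay, so the full stress increment lies on the virgin compression line:
S_c = C_c·H/(1+e₀)·log₁₀(σ'_f/σ'_0) = 0.31×3.8/(1+0.91)×log₁₀(192.8/136)
    = 0.61675 × 0.15157 = 0.09348 m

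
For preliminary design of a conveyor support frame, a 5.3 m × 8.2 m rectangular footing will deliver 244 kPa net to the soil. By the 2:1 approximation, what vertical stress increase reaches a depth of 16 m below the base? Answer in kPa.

Δσ_z ≈ 20.6 kPa

By the 2:1 method the load spreads at 1 horizontal : 2 vertical, so at depth z the loaded area has grown by z in each plan dimension:
Δσ = qBL/((B+z)(L+z)) = 244×5.3×8.2/((5.3+16)(8.2+16)) = 20.572 kPa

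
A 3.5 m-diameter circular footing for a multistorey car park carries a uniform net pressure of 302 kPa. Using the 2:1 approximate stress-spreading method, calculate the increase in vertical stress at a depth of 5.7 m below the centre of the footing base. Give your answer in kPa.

Δσ_z ≈ 43.7 kPa

By the 2:1 method the load spreads at 1 horizontal : 2 vertical, so at depth z the loaded area has grown by z in each plan dimension:
Δσ ≈ qD²/(D+z)² = 302×3.5²/(3.5+5.7)² = 43.709 kPa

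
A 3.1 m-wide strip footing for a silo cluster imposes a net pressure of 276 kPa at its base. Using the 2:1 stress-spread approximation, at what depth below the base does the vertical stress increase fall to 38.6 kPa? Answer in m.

z ≈ 19.1 m

2:1 spreading — at depth z the loaded area has grown by z in each plan dimension:
qB/(B+z) = Δσ_z ⇒ z = qB/Δσ_z − B = 276×3.1/38.6 − 3.1 = 19.07 m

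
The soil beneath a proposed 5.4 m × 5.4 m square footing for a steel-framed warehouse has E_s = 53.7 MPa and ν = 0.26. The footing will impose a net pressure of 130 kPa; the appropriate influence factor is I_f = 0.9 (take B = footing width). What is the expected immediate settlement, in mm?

Immediate (elastic) settlement: S_e = q·B·(1−ν²)/E_s · I_f.
E_s = 53.7 MPa = 53700 kPa.
S_e = 130 × 5.4 × (1 − 0.26²) / 53700 × 0.9
    = 130 × 5.4 × 0.9324 / 53700 × 0.9
    = 0.01097 m = 10.97 mm

S_e ≈ 11 mm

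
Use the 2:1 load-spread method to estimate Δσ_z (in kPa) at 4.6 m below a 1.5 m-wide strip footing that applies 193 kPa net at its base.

By the 2:1 method the load spreads at 1 horizontal : 2 vertical, so at depth z the loaded area has grown by z in each plan dimension:
Δσ = qB/(B+z) = 193×1.5/(1.5+4.6) = 47.459 kPa

Δσ_z ≈ 47.5 kPa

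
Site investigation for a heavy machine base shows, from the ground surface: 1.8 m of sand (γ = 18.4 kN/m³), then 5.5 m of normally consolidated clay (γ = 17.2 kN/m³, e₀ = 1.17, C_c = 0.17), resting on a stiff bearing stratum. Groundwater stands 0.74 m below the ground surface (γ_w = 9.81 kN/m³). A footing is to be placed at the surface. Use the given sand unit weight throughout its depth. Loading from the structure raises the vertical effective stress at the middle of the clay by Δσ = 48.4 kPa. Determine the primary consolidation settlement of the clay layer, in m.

Mid-depth of clay below the ground surface: z = 1.8 + 5.5/2 = 4.55 m.
Total vertical stress at mid-clay: σ_v = 18.4×1.8 + 17.2×2.75 = 80.42 kPa.
Pore pressure: u = 9.81×(4.55 − 0.74) = 37.376 kPa.
Initial effective stress: σ'_0 = σ_v − u = 80.42 − 37.376 = 43.044 kPa.
Final effective stress: σ'_f = σ'_0 + Δσ = 43.044 + 48.4 = 91.444 kPa.
Normally consolidated clay, so the full stress increment lies on the virgin compression line:
S_c = C_c·H/(1+e₀)·log₁₀(σ'_f/σ'_0) = 0.17×5.5/(1+1.17)×log₁₀(91.444/43.044)
    = 0.43088 × 0.32724 = 0.141 m

S_c ≈ 0.141 m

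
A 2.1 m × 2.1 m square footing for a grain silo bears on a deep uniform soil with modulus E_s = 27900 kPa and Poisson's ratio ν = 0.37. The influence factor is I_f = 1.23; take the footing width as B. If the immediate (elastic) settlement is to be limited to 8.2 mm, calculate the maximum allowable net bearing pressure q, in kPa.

S_e = q·B·(1−ν²)/E_s · I_f  ⇒  q = S_e·E_s / (B·(1−ν²)·I_f).
q = 0.0082 × 27900 / (2.1 × 0.8631 × 1.23) = 102.6 kPa

q ≈ 103 kPa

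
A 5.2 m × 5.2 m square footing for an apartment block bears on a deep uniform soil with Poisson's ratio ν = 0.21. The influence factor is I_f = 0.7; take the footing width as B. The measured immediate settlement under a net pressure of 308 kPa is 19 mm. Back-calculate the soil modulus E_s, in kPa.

E_s ≈ 56400 kPa

S_e = q·B·(1−ν²)/E_s · I_f  ⇒  E_s = q·B·(1−ν²)·I_f / S_e.
E_s = 308 × 5.2 × 0.9559 × 0.7 / 0.019 = 56400 kPa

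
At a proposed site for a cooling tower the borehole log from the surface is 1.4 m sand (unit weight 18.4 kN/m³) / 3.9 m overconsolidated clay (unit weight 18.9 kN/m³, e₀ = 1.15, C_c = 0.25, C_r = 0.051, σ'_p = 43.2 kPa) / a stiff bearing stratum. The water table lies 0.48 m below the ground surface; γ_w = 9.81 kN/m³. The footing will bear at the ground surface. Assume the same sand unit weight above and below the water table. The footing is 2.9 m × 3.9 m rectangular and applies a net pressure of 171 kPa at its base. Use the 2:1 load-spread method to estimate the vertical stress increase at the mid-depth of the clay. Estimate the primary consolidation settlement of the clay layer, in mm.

Mid-depth of clay below the ground surface: z = 1.4 + 3.9/2 = 3.35 m.
Total vertical stress at mid-clay: σ_v = 18.4×1.4 + 18.9×1.95 = 62.615 kPa.
Pore pressure: u = 9.81×(3.35 − 0.48) = 28.155 kPa.
Initial effective stress: σ'_0 = σ_v − u = 62.615 − 28.155 = 34.46 kPa.
Stress increase at mid-clay by the 2:1 spreading method:
Δσ = qBL/((B+z)(L+z)) = 171×2.9×3.9/((2.9+3.35)(3.9+3.35)) = 42.682 kPa
Final effective stress: σ'_f = 34.46 + 42.682 = 77.142 kPa.
σ'_f = 77.142 > σ'_p = 43.2 kPa, so the stress path crosses the preconsolidation pressure — recompression up to σ'_p, then virgin compression beyond:
S_c = H/(1+e₀)·[C_r·log₁₀(σ'_p/σ'_0) + C_c·log₁₀(σ'_f/σ'_p)]
    = 3.9/2.15 × [0.051×log₁₀(43.2/34.46) + 0.25×log₁₀(77.142/43.2)]
    = 1.814 × [0.0050066 + 0.062952] = 0.1233 m

S_c ≈ 123 mm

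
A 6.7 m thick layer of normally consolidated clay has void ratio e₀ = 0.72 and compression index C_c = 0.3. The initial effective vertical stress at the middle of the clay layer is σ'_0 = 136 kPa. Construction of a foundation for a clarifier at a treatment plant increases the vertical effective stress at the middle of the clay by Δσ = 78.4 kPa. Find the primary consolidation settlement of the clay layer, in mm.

Final effective stress: σ'_f = σ'_0 + Δσ = 136 + 78.4 = 214.4 kPa.
Normally consolidated clay, so the full stress increment lies on the virgin compression line:
S_c = C_c·H/(1+e₀)·log₁₀(σ'_f/σ'_0) = 0.3×6.7/(1+0.72)×log₁₀(214.4/136)
    = 1.1686 × 0.19769 = 0.231 m

S_c ≈ 231 mm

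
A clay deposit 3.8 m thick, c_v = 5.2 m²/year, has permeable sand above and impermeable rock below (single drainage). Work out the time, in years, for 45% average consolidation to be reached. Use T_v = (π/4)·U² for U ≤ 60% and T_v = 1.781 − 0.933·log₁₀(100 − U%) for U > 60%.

t ≈ 0.442 years

Drainage path length: H_d = H = 3.8 m (single drainage).
U ≤ 60%: T_v = (π/4)·U² = (π/4)×0.45² = 0.15904.
t = T_v·H_d²/c_v = 0.15904×3.8²/5.2 = 0.4416 years.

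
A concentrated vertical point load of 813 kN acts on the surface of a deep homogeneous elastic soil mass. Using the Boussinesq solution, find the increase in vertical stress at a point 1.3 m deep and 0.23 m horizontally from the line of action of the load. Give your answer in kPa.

Boussinesq vertical stress below a point load on an elastic half-space:
Δσ_z = 3P/(2πz²) · [1 + (r/z)²]^(−5/2)
r/z = 0.23/1.3 = 0.17692; [1+(r/z)²]^(−5/2) = 0.92584.
Δσ_z = 3×813/(2π×1.3²) × 0.92584 = 229.69 × 0.92584 = 212.7 kPa

Δσ_z ≈ 213 kPa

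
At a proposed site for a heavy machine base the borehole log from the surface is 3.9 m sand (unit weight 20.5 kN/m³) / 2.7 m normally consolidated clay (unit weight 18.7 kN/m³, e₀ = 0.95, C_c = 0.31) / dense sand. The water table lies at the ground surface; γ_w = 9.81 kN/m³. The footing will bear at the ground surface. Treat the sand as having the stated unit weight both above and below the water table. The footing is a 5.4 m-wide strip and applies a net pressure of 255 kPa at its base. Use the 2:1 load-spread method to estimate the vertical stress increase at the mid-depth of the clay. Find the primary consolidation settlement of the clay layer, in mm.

S_c ≈ 229 mm

Mid-depth of clay below the ground surface: z = 3.9 + 2.7/2 = 5.25 m.
Total vertical stress at mid-clay: σ_v = 20.5×3.9 + 18.7×1.35 = 105.2 kPa.
Pore pressure: u = 9.81×(5.25 − 0) = 51.503 kPa.
Initial effective stress: σ'_0 = σ_v − u = 105.2 − 51.503 = 53.697 kPa.
Stress increase at mid-clay by the 2:1 spreading method:
Δσ = qB/(B+z) = 255×5.4/(5.4+5.25) = 129.3 kPa
Final effective stress: σ'_f = σ'_0 + Δσ = 53.697 + 129.3 = 183 kPa.
Normally consolidated clay, so the full stress increment lies on the virgin compression line:
S_c = C_c·H/(1+e₀)·log₁₀(σ'_f/σ'_0) = 0.31×2.7/(1+0.95)×log₁₀(183/53.697)
    = 0.42923 × 0.5325 = 0.2286 m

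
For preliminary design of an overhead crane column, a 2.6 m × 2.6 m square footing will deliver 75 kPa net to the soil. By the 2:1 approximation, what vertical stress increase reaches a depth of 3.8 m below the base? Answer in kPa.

By the 2:1 method the load spreads at 1 horizontal : 2 vertical, so at depth z the loaded area has grown by z in each plan dimension:
Δσ = qBL/((B+z)(L+z)) = 75×2.6×2.6/((2.6+3.8)(2.6+3.8)) = 12.378 kPa

Δσ_z ≈ 12.4 kPa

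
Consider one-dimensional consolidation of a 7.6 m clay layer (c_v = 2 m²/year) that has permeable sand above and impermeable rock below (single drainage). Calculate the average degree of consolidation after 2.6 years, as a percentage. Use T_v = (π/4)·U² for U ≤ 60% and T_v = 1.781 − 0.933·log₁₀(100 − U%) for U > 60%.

Drainage path length: H_d = H = 7.6 m (single drainage).
T_v = c_v·t/H_d² = 2×2.6/7.6² = 0.090028.
T_v = 0.090028 corresponds to the U ≤ 60% branch:
U = √(4T_v/π) = 0.3386

U ≈ 33.9 %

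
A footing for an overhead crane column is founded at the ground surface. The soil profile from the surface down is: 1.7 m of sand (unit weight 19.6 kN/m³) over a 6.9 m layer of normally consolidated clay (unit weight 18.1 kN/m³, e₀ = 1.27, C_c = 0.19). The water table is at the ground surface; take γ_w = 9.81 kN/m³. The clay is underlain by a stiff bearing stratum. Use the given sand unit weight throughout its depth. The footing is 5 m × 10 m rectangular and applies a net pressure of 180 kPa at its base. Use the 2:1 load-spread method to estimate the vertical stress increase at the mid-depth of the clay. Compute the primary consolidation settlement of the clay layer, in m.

S_c ≈ 0.208 m

Mid-depth of clay below the ground surface: z = 1.7 + 6.9/2 = 5.15 m.
Total vertical stress at mid-clay: σ_v = 19.6×1.7 + 18.1×3.45 = 95.765 kPa.
Pore pressure: u = 9.81×(5.15 − 0) = 50.522 kPa.
Initial effective stress: σ'_0 = σ_v − u = 95.765 − 50.522 = 45.243 kPa.
Stress increase at mid-clay by the 2:1 spreading method:
Δσ = qBL/((B+z)(L+z)) = 180×5×10/((5+5.15)(10+5.15)) = 58.528 kPa
Final effective stress: σ'_f = σ'_0 + Δσ = 45.243 + 58.528 = 103.77 kPa.
Normally consolidated clay, so the full stress increment lies on the virgin compression line:
S_c = C_c·H/(1+e₀)·log₁₀(σ'_f/σ'_0) = 0.19×6.9/(1+1.27)×log₁₀(103.77/45.243)
    = 0.57753 × 0.36052 = 0.2082 m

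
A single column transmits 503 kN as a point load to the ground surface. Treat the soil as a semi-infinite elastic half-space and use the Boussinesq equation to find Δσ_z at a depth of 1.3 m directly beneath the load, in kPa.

Δσ_z ≈ 142 kPa

Boussinesq vertical stress below a point load on an elastic half-space:
Δσ_z = 3P/(2πz²) · [1 + (r/z)²]^(−5/2)
r/z = 0/1.3 = 0; [1+(r/z)²]^(−5/2) = 1.
Δσ_z = 3×503/(2π×1.3²) × 1 = 142.11 × 1 = 142.1 kPa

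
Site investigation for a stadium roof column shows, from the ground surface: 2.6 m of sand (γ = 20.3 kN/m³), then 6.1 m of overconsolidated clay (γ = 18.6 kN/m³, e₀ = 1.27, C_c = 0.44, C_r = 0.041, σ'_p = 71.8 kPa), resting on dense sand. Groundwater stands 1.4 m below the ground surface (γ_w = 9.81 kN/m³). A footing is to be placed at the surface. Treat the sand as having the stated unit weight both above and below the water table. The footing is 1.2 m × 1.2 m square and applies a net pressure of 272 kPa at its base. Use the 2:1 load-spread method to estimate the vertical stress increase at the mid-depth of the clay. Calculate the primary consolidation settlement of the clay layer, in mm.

Mid-depth of clay below the ground surface: z = 2.6 + 6.1/2 = 5.65 m.
Total vertical stress at mid-clay: σ_v = 20.3×2.6 + 18.6×3.05 = 109.51 kPa.
Pore pressure: u = 9.81×(5.65 − 1.4) = 41.693 kPa.
Initial effective stress: σ'_0 = σ_v − u = 109.51 − 41.693 = 67.817 kPa.
Stress increase at mid-clay by the 2:1 spreading method:
Δσ = qBL/((B+z)(L+z)) = 272×1.2×1.2/((1.2+5.65)(1.2+5.65)) = 8.3474 kPa
Final effective stress: σ'_f = 67.817 + 8.3474 = 76.164 kPa.
σ'_f = 76.164 > σ'_p = 71.8 kPa, so the stress path crosses the preconsolidation pressure — recompression up to σ'_p, then virgin compression beyond:
S_c = H/(1+e₀)·[C_r·log₁₀(σ'_p/σ'_0) + C_c·log₁₀(σ'_f/σ'_p)]
    = 6.1/2.27 × [0.041×log₁₀(71.8/67.817) + 0.44×log₁₀(76.164/71.8)]
    = 2.6872 × [0.0010162 + 0.011275] = 0.03303 m

S_c ≈ 33 mm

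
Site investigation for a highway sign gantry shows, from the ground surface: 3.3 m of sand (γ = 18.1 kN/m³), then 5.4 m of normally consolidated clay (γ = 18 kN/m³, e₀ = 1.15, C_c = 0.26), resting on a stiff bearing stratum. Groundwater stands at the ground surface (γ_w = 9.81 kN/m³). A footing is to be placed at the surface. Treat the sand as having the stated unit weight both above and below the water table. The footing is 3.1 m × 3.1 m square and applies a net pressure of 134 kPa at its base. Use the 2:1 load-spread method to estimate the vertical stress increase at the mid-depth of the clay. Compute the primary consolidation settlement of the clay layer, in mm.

S_c ≈ 77.5 mm

Mid-depth of clay below the ground surface: z = 3.3 + 5.4/2 = 6 m.
Total vertical stress at mid-clay: σ_v = 18.1×3.3 + 18×2.7 = 108.33 kPa.
Pore pressure: u = 9.81×(6 − 0) = 58.86 kPa.
Initial effective stress: σ'_0 = σ_v − u = 108.33 − 58.86 = 49.47 kPa.
Stress increase at mid-clay by the 2:1 spreading method:
Δσ = qBL/((B+z)(L+z)) = 134×3.1×3.1/((3.1+6)(3.1+6)) = 15.551 kPa
Final effective stress: σ'_f = σ'_0 + Δσ = 49.47 + 15.551 = 65.021 kPa.
Normally consolidated clay, so the full stress increment lies on the virgin compression line:
S_c = C_c·H/(1+e₀)·log₁₀(σ'_f/σ'_0) = 0.26×5.4/(1+1.15)×log₁₀(65.021/49.47)
    = 0.65302 × 0.11871 = 0.07752 m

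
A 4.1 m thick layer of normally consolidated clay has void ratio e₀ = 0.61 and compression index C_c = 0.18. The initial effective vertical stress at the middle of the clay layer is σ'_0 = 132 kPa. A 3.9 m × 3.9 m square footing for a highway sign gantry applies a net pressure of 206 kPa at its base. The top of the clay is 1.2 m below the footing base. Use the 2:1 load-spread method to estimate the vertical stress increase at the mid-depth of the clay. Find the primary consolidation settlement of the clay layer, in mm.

Mid-depth of clay below the footing base: z = 1.2 + 4.1/2 = 3.25 m.
Stress increase at mid-clay by the 2:1 spreading method:
Δσ = qBL/((B+z)(L+z)) = 206×3.9×3.9/((3.9+3.25)(3.9+3.25)) = 61.289 kPa
Final effective stress: σ'_f = σ'_0 + Δσ = 132 + 61.289 = 193.29 kPa.
Normally consolidated clay, so the full stress increment lies on the virgin compression line:
S_c = C_c·H/(1+e₀)·log₁₀(σ'_f/σ'_0) = 0.18×4.1/(1+0.61)×log₁₀(193.29/132)
    = 0.45839 × 0.16564 = 0.07593 m

S_c ≈ 75.9 mm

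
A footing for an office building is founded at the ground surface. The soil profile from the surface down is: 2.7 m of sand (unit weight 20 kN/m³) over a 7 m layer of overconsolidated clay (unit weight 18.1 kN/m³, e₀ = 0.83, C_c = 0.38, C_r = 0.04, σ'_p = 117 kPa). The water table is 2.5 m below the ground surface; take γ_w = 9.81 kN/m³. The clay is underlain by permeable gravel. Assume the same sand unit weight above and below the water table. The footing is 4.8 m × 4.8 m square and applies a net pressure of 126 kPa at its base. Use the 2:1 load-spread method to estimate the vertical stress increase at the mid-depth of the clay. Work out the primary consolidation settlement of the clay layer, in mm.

Mid-depth of clay below the ground surface: z = 2.7 + 7/2 = 6.2 m.
Total vertical stress at mid-clay: σ_v = 20×2.7 + 18.1×3.5 = 117.35 kPa.
Pore pressure: u = 9.81×(6.2 − 2.5) = 36.297 kPa.
Initial effective stress: σ'_0 = σ_v − u = 117.35 − 36.297 = 81.053 kPa.
Stress increase at mid-clay by the 2:1 spreading method:
Δσ = qBL/((B+z)(L+z)) = 126×4.8×4.8/((4.8+6.2)(4.8+6.2)) = 23.992 kPa
Final effective stress: σ'_f = 81.053 + 23.992 = 105.05 kPa.
σ'_f = 105.05 ≤ σ'_p = 117 kPa, so the clay remains overconsolidated and only the recompression index applies:
S_c = C_r·H/(1+e₀)·log₁₀(σ'_f/σ'_0) = 0.04×7/1.83×log₁₀(105.05/81.053)
    = 0.153 × 0.11263 = 0.01723 m

S_c ≈ 17.2 mm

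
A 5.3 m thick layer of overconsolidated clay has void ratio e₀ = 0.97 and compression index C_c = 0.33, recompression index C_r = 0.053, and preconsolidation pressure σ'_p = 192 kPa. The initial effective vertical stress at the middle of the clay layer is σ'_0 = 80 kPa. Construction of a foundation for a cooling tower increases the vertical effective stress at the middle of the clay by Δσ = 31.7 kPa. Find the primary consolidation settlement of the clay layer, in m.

S_c ≈ 0.0207 m

Final effective stress: σ'_f = 80 + 31.7 = 111.7 kPa.
σ'_f = 111.7 ≤ σ'_p = 192 kPa, so the clay remains overconsolidated and only the recompression index applies:
S_c = C_r·H/(1+e₀)·log₁₀(σ'_f/σ'_0) = 0.053×5.3/1.97×log₁₀(111.7/80)
    = 0.14259 × 0.14496 = 0.02067 m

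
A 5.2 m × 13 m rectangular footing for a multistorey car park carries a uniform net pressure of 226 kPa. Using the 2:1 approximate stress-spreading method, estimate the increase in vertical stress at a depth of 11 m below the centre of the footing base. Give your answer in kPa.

By the 2:1 method the load spreads at 1 horizontal : 2 vertical, so at depth z the loaded area has grown by z in each plan dimension:
Δσ = qBL/((B+z)(L+z)) = 226×5.2×13/((5.2+11)(13+11)) = 39.294 kPa

Δσ_z ≈ 39.3 kPa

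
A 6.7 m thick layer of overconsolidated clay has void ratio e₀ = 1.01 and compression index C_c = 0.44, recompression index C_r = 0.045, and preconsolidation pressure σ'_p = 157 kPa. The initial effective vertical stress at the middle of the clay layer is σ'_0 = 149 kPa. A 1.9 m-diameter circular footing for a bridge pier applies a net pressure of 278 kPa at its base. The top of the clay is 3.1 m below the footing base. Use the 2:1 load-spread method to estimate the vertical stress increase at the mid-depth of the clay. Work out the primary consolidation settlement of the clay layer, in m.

Mid-depth of clay below the footing base: z = 3.1 + 6.7/2 = 6.45 m.
Stress increase at mid-clay by the 2:1 spreading method:
Δσ ≈ qD²/(D+z)² = 278×1.9²/(1.9+6.45)² = 14.394 kPa
Final effective stress: σ'_f = 149 + 14.394 = 163.39 kPa.
σ'_f = 163.39 > σ'_p = 157 kPa, so the stress path crosses the preconsolidation pressure — recompression up to σ'_p, then virgin compression beyond:
S_c = H/(1+e₀)·[C_r·log₁₀(σ'_p/σ'_0) + C_c·log₁₀(σ'_f/σ'_p)]
    = 6.7/2.01 × [0.045×log₁₀(157/149) + 0.44×log₁₀(163.39/157)]
    = 3.3333 × [0.0010221 + 0.0076234] = 0.02882 m

S_c ≈ 0.0288 m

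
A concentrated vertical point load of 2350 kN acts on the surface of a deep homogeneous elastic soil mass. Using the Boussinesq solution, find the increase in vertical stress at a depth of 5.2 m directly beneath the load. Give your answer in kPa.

Boussinesq vertical stress below a point load on an elastic half-space:
Δσ_z = 3P/(2πz²) · [1 + (r/z)²]^(−5/2)
r/z = 0/5.2 = 0; [1+(r/z)²]^(−5/2) = 1.
Δσ_z = 3×2350/(2π×5.2²) × 1 = 41.496 × 1 = 41.5 kPa

Δσ_z ≈ 41.5 kPa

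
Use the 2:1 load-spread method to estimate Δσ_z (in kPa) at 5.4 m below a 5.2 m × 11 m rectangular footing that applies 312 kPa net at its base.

By the 2:1 method the load spreads at 1 horizontal : 2 vertical, so at depth z the loaded area has grown by z in each plan dimension:
Δσ = qBL/((B+z)(L+z)) = 312×5.2×11/((5.2+5.4)(11+5.4)) = 102.66 kPa

Δσ_z ≈ 103 kPa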